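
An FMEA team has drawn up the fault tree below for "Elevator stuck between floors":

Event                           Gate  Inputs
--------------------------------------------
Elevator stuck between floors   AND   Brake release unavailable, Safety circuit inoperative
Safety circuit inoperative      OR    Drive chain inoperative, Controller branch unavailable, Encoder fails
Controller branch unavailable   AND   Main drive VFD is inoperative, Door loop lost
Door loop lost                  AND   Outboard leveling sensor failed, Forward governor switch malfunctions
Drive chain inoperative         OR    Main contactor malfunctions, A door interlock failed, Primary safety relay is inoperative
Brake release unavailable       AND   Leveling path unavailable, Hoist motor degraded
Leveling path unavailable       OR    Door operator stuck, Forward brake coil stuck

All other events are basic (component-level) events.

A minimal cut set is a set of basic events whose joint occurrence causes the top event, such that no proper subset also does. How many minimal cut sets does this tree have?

Leveling path unavailable [OR]: union of children's cut sets → 2 cut set(s).
Brake release unavailable [AND]: one cut set from each child combined → 2 × 1 = 2 cut set(s).
Drive chain inoperative [OR]: union of children's cut sets → 3 cut set(s).
Door loop lost [AND]: one cut set from each child combined → 1 × 1 = 1 cut set(s).
Controller branch unavailable [AND]: one cut set from each child combined → 1 × 1 = 1 cut set(s).
Safety circuit inoperative [OR]: union of children's cut sets → 5 cut set(s).
Elevator stuck between floors [AND]: one cut set from each child combined → 2 × 5 = 10 cut set(s).
Minimal cut sets: {Door operator stuck, Hoist motor degraded, Main contactor malfunctions}; {A door interlock failed, Door operator stuck, Hoist motor degraded}; {Door operator stuck, Hoist motor degraded, Primary safety relay is inoperative}; {Door operator stuck, Forward governor switch malfunctions, Hoist motor degraded, Main drive VFD is inoperative, Outboard leveling sensor failed}; {Door operator stuck, Encoder fails, Hoist motor degraded}; {Forward brake coil stuck, Hoist motor degraded, Main contactor malfunctions}; {A door interlock failed, Forward brake coil stuck, Hoist motor degraded}; {Forward brake coil stuck, Hoist motor degraded, Primary safety relay is inoperative}; {Forward brake coil stuck, Forward governor switch malfunctions, Hoist motor degraded, Main drive VFD is inoperative, Outboard leveling sensor failed}; {Encoder fails, Forward brake coil stuck, Hoist motor degraded}.

10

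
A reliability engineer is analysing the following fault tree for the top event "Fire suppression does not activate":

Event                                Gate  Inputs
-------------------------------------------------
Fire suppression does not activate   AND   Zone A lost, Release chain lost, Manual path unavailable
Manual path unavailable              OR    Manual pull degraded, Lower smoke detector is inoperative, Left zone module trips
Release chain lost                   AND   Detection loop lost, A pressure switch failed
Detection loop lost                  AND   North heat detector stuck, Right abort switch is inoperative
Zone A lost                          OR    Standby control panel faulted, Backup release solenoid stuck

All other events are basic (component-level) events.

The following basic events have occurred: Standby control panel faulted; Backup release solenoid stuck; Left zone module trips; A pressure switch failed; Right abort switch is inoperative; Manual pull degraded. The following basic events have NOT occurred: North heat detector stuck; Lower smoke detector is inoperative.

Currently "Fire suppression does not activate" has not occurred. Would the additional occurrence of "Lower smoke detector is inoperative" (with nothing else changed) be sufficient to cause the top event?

Counterfactual: set "Lower smoke detector is inoperative" to occurred.
Zone A lost [OR]: Standby control panel faulted=occurs, Backup release solenoid stuck=occurs → at least one input occurs → occurs.
Detection loop lost [AND]: North heat detector stuck=not, Right abort switch is inoperative=occurs → not all inputs occur → does not occur.
Release chain lost [AND]: Detection loop lost=not, A pressure switch failed=occurs → not all inputs occur → does not occur.
Manual path unavailable [OR]: Manual pull degraded=occurs, Lower smoke detector is inoperative=occurs, Left zone module trips=occurs → at least one input occurs → occurs.
Fire suppression does not activate [AND]: Zone A lost=occurs, Release chain lost=not, Manual path unavailable=occurs → not all inputs occur → does not occur.

No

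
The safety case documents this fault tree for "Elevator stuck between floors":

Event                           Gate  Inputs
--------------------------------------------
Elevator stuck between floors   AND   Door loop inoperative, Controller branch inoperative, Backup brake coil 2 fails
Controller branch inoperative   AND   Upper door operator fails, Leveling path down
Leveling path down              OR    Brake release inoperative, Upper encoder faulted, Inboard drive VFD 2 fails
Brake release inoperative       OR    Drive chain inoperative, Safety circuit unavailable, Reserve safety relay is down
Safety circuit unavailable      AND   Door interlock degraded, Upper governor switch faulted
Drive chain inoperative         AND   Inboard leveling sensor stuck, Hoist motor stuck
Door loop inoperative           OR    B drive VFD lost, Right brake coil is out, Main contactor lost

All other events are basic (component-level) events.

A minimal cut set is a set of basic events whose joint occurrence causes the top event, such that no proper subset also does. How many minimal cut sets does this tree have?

15

Door loop inoperative [OR]: union of children's cut sets → 3 cut set(s).
Drive chain inoperative [AND]: one cut set from each child combined → 1 × 1 = 1 cut set(s).
Safety circuit unavailable [AND]: one cut set from each child combined → 1 × 1 = 1 cut set(s).
Brake release inoperative [OR]: union of children's cut sets → 3 cut set(s).
Leveling path down [OR]: union of children's cut sets → 5 cut set(s).
Controller branch inoperative [AND]: one cut set from each child combined → 1 × 5 = 5 cut set(s).
Elevator stuck between floors [AND]: one cut set from each child combined → 3 × 5 × 1 = 15 cut set(s).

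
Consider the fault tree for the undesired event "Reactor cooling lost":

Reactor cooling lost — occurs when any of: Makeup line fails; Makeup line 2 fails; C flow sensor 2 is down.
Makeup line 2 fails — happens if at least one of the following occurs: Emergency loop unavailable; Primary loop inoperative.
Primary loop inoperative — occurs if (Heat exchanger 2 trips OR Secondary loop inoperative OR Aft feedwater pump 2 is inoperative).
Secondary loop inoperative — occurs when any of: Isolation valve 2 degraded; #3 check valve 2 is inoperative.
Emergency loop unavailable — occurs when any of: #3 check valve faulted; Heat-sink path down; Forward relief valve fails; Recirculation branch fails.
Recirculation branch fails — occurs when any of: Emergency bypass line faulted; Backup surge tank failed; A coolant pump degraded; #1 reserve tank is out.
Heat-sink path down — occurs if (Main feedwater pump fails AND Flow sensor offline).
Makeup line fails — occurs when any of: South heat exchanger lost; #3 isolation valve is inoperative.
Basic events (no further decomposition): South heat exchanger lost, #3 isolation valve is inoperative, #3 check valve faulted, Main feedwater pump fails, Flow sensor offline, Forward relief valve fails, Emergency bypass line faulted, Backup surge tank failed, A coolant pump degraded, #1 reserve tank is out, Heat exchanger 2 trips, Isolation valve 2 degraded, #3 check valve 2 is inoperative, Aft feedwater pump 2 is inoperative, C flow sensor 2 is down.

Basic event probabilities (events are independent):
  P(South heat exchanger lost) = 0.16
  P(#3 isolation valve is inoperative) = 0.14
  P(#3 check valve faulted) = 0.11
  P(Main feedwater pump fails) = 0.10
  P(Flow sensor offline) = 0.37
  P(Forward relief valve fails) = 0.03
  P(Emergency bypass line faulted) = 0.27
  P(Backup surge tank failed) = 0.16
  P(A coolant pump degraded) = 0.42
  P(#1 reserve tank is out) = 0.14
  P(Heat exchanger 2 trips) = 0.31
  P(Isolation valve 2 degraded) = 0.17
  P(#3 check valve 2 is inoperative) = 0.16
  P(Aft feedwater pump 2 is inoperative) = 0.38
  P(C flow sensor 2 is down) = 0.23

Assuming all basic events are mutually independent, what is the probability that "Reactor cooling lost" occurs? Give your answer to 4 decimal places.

0.9578

P(Makeup line fails) [OR] = 1 − (1−0.16) × (1−0.14) = 0.277600
P(Heat-sink path down) [AND] = 0.10 × 0.37 = 0.037000
P(Recirculation branch fails) [OR] = 1 − (1−0.27) × (1−0.16) × (1−0.42) × (1−0.14) = 0.694136
P(Emergency loop unavailable) [OR] = 1 − (1−0.11) × (1−0.037000) × (1−0.03) × (1−0.694136) = 0.745718
P(Secondary loop inoperative) [OR] = 1 − (1−0.17) × (1−0.16) = 0.302800
P(Primary loop inoperative) [OR] = 1 − (1−0.31) × (1−0.302800) × (1−0.38) = 0.701738
P(Makeup line 2 fails) [OR] = 1 − (1−0.745718) × (1−0.701738) = 0.924157
P(Reactor cooling lost) [OR] = 1 − (1−0.277600) × (1−0.924157) × (1−0.23) = 0.957812
Rounded to 4 decimal places: P(Reactor cooling lost) ≈ 0.9578.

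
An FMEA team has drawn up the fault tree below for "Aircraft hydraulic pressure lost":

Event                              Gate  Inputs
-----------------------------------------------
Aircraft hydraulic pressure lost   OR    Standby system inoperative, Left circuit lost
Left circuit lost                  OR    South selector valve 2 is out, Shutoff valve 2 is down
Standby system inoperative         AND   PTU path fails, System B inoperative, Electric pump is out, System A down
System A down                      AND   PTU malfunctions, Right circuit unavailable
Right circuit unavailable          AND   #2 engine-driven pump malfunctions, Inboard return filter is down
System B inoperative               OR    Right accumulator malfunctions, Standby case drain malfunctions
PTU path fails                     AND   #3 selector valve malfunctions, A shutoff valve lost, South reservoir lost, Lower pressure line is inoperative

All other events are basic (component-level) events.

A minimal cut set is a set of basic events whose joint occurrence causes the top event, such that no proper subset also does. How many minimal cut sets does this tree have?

4

PTU path fails [AND]: one cut set from each child combined → 1 × 1 × 1 × 1 = 1 cut set(s).
System B inoperative [OR]: union of children's cut sets → 2 cut set(s).
Right circuit unavailable [AND]: one cut set from each child combined → 1 × 1 = 1 cut set(s).
System A down [AND]: one cut set from each child combined → 1 × 1 = 1 cut set(s).
Standby system inoperative [AND]: one cut set from each child combined → 1 × 2 × 1 × 1 = 2 cut set(s).
Left circuit lost [OR]: union of children's cut sets → 2 cut set(s).
Aircraft hydraulic pressure lost [OR]: union of children's cut sets → 4 cut set(s).
Minimal cut sets: {#2 engine-driven pump malfunctions, #3 selector valve malfunctions, A shutoff valve lost, Electric pump is out, Inboard return filter is down, Lower pressure line is inoperative, PTU malfunctions, Right accumulator malfunctions, South reservoir lost}; {#2 engine-driven pump malfunctions, #3 selector valve malfunctions, A shutoff valve lost, Electric pump is out, Inboard return filter is down, Lower pressure line is inoperative, PTU malfunctions, South reservoir lost, Standby case drain malfunctions}; {South selector valve 2 is out}; {Shutoff valve 2 is down}.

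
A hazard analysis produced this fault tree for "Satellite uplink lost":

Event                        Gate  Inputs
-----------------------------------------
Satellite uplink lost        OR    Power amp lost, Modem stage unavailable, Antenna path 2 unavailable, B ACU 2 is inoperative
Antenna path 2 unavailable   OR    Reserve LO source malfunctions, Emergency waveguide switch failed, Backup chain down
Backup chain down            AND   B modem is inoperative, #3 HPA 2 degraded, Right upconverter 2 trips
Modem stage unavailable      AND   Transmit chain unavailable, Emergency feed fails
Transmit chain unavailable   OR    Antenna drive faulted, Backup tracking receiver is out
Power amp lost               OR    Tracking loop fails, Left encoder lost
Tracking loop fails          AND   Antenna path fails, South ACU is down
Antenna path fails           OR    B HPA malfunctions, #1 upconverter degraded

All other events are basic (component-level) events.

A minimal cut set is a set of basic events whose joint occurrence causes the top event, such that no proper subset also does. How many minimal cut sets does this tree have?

9

Antenna path fails [OR]: union of children's cut sets → 2 cut set(s).
Tracking loop fails [AND]: one cut set from each child combined → 2 × 1 = 2 cut set(s).
Power amp lost [OR]: union of children's cut sets → 3 cut set(s).
Transmit chain unavailable [OR]: union of children's cut sets → 2 cut set(s).
Modem stage unavailable [AND]: one cut set from each child combined → 2 × 1 = 2 cut set(s).
Backup chain down [AND]: one cut set from each child combined → 1 × 1 × 1 = 1 cut set(s).
Antenna path 2 unavailable [OR]: union of children's cut sets → 3 cut set(s).
Satellite uplink lost [OR]: union of children's cut sets → 9 cut set(s).
Minimal cut sets: {B HPA malfunctions, South ACU is down}; {#1 upconverter degraded, South ACU is down}; {Left encoder lost}; {Antenna drive faulted, Emergency feed fails}; {Backup tracking receiver is out, Emergency feed fails}; {Reserve LO source malfunctions}; {Emergency waveguide switch failed}; {#3 HPA 2 degraded, B modem is inoperative, Right upconverter 2 trips}; {B ACU 2 is inoperative}.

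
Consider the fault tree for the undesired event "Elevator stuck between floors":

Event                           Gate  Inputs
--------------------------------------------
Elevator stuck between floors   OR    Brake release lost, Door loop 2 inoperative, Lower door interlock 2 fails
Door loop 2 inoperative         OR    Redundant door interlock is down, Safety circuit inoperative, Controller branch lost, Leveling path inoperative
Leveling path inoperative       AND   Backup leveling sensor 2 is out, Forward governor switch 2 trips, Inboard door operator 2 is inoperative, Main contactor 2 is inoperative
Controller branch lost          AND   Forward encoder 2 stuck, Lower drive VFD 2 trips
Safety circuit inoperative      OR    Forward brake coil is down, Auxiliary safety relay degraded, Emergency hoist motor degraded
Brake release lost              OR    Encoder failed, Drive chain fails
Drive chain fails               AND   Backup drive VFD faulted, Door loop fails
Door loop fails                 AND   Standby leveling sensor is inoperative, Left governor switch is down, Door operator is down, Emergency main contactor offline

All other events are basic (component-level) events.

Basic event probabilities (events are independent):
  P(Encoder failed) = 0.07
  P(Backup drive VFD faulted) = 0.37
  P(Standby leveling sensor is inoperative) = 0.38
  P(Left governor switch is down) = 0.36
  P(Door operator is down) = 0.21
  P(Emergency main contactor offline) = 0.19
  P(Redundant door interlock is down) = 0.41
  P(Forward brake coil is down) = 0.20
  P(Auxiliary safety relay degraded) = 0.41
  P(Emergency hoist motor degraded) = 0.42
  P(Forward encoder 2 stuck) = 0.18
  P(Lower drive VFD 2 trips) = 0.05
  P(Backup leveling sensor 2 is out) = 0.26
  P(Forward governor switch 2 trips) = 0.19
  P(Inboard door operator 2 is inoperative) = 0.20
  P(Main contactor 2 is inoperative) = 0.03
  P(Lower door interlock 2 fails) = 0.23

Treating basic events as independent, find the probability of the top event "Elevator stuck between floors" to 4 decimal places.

0.8856

P(Door loop fails) [AND] = 0.38 × 0.36 × 0.21 × 0.19 = 0.005458
P(Drive chain fails) [AND] = 0.37 × 0.005458 = 0.002019
P(Brake release lost) [OR] = 1 − (1−0.07) × (1−0.002019) = 0.071878
P(Safety circuit inoperative) [OR] = 1 − (1−0.20) × (1−0.41) × (1−0.42) = 0.726240
P(Controller branch lost) [AND] = 0.18 × 0.05 = 0.009000
P(Leveling path inoperative) [AND] = 0.26 × 0.19 × 0.20 × 0.03 = 0.000296
P(Door loop 2 inoperative) [OR] = 1 − (1−0.41) × (1−0.726240) × (1−0.009000) × (1−0.000296) = 0.839983
P(Elevator stuck between floors) [OR] = 1 − (1−0.071878) × (1−0.839983) × (1−0.23) = 0.885643
Rounded to 4 decimal places: P(Elevator stuck between floors) ≈ 0.8856.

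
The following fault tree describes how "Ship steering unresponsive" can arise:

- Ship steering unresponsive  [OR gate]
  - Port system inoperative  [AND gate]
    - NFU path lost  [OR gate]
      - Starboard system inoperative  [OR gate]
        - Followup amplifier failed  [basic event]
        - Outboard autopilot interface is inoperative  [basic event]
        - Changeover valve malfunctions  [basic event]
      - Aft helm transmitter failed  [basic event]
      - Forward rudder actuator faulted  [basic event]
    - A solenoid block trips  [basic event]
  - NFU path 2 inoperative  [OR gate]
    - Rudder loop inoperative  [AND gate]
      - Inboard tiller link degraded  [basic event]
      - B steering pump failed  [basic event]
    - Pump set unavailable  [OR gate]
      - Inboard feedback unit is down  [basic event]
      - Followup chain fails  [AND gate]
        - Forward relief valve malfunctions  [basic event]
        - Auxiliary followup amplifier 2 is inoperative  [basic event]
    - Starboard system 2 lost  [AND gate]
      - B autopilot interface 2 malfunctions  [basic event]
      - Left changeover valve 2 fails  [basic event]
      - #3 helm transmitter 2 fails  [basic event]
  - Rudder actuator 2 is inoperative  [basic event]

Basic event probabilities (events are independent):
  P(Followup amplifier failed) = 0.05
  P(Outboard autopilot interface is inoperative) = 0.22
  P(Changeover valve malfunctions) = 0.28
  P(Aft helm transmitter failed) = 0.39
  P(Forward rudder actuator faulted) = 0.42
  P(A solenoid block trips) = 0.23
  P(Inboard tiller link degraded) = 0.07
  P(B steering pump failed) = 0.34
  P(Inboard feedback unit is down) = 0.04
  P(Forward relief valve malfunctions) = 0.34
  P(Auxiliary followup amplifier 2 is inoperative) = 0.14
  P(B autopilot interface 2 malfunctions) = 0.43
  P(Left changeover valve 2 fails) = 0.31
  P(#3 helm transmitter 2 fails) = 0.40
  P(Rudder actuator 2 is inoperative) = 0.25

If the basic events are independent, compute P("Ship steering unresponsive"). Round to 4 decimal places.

0.4845

P(Starboard system inoperative) [OR] = 1 − (1−0.05) × (1−0.22) × (1−0.28) = 0.466480
P(NFU path lost) [OR] = 1 − (1−0.466480) × (1−0.39) × (1−0.42) = 0.811241
P(Port system inoperative) [AND] = 0.811241 × 0.23 = 0.186585
P(Rudder loop inoperative) [AND] = 0.07 × 0.34 = 0.023800
P(Followup chain fails) [AND] = 0.34 × 0.14 = 0.047600
P(Pump set unavailable) [OR] = 1 − (1−0.04) × (1−0.047600) = 0.085696
P(Starboard system 2 lost) [AND] = 0.43 × 0.31 × 0.40 = 0.053320
P(NFU path 2 inoperative) [OR] = 1 − (1−0.023800) × (1−0.085696) × (1−0.053320) = 0.155047
P(Ship steering unresponsive) [OR] = 1 − (1−0.186585) × (1−0.155047) × (1−0.25) = 0.484527
Rounded to 4 decimal places: P(Ship steering unresponsive) ≈ 0.4845.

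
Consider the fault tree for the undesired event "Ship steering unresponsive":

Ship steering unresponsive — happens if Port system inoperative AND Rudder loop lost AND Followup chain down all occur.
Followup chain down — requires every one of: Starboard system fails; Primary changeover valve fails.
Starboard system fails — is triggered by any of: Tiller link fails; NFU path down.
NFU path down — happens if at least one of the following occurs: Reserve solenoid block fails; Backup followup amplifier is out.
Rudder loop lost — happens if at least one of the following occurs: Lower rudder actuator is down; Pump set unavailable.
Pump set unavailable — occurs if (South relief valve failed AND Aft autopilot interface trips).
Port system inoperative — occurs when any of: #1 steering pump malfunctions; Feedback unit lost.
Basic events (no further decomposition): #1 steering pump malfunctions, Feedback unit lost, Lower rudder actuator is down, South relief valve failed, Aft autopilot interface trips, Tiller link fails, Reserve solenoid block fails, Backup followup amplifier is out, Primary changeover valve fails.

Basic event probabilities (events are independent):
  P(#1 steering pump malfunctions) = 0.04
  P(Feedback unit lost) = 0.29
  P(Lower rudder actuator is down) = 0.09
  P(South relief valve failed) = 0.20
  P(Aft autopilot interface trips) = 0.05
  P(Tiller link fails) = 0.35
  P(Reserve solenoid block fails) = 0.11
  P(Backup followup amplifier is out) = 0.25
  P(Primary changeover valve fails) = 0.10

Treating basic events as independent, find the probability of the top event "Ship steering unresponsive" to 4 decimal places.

0.0018

P(Port system inoperative) [OR] = 1 − (1−0.04) × (1−0.29) = 0.318400
P(Pump set unavailable) [AND] = 0.20 × 0.05 = 0.010000
P(Rudder loop lost) [OR] = 1 − (1−0.09) × (1−0.010000) = 0.099100
P(NFU path down) [OR] = 1 − (1−0.11) × (1−0.25) = 0.332500
P(Starboard system fails) [OR] = 1 − (1−0.35) × (1−0.332500) = 0.566125
P(Followup chain down) [AND] = 0.566125 × 0.10 = 0.056613
P(Ship steering unresponsive) [AND] = 0.318400 × 0.099100 × 0.056613 = 0.001786
Rounded to 4 decimal places: P(Ship steering unresponsive) ≈ 0.0018.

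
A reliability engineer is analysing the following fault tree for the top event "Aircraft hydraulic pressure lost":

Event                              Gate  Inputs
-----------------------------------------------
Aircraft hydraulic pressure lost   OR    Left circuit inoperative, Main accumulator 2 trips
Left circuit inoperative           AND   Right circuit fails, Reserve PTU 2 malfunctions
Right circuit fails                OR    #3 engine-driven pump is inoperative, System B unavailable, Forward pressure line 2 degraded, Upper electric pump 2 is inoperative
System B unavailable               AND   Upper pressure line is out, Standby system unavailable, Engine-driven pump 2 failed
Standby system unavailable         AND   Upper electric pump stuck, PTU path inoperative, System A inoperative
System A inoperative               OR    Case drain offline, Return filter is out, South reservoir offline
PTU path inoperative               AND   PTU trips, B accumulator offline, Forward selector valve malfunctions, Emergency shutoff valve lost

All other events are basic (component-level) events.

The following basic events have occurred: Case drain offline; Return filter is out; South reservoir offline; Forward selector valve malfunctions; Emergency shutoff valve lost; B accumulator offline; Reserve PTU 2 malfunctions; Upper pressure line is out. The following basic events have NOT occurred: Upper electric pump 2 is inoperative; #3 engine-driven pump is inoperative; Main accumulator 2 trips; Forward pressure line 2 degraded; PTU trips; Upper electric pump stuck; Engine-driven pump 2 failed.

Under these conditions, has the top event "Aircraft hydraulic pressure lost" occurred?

PTU path inoperative [AND]: PTU trips=not, B accumulator offline=occurs, Forward selector valve malfunctions=occurs, Emergency shutoff valve lost=occurs → not all inputs occur → does not occur.
System A inoperative [OR]: Case drain offline=occurs, Return filter is out=occurs, South reservoir offline=occurs → at least one input occurs → occurs.
Standby system unavailable [AND]: Upper electric pump stuck=not, PTU path inoperative=not, System A inoperative=occurs → not all inputs occur → does not occur.
System B unavailable [AND]: Upper pressure line is out=occurs, Standby system unavailable=not, Engine-driven pump 2 failed=not → not all inputs occur → does not occur.
Right circuit fails [OR]: #3 engine-driven pump is inoperative=not, System B unavailable=not, Forward pressure line 2 degraded=not, Upper electric pump 2 is inoperative=not → no input occurs → does not occur.
Left circuit inoperative [AND]: Right circuit fails=not, Reserve PTU 2 malfunctions=occurs → not all inputs occur → does not occur.
Aircraft hydraulic pressure lost [OR]: Left circuit inoperative=not, Main accumulator 2 trips=not → no input occurs → does not occur.

No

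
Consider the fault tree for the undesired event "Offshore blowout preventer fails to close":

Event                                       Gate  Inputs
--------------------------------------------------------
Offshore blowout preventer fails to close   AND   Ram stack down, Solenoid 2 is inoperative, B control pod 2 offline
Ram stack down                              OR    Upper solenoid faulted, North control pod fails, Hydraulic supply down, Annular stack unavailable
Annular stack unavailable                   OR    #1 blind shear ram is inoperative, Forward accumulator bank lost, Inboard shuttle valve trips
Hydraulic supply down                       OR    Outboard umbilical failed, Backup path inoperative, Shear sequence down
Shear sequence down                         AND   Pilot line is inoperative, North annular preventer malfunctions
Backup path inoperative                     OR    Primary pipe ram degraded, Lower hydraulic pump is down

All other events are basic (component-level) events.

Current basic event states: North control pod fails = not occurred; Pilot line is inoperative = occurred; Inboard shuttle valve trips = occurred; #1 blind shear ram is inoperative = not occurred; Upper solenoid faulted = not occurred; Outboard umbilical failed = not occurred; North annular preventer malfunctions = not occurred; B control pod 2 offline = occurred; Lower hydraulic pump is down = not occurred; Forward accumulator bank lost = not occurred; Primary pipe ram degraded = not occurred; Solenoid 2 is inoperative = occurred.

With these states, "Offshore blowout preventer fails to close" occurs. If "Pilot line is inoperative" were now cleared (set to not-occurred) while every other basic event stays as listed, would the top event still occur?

Yes

Counterfactual: set "Pilot line is inoperative" to not occurred.
Backup path inoperative [OR]: Primary pipe ram degraded=not, Lower hydraulic pump is down=not → no input occurs → does not occur.
Shear sequence down [AND]: Pilot line is inoperative=not, North annular preventer malfunctions=not → not all inputs occur → does not occur.
Hydraulic supply down [OR]: Outboard umbilical failed=not, Backup path inoperative=not, Shear sequence down=not → no input occurs → does not occur.
Annular stack unavailable [OR]: #1 blind shear ram is inoperative=not, Forward accumulator bank lost=not, Inboard shuttle valve trips=occurs → at least one input occurs → occurs.
Ram stack down [OR]: Upper solenoid faulted=not, North control pod fails=not, Hydraulic supply down=not, Annular stack unavailable=occurs → at least one input occurs → occurs.
Offshore blowout preventer fails to close [AND]: Ram stack down=occurs, Solenoid 2 is inoperative=occurs, B control pod 2 offline=occurs → all inputs occur → occurs.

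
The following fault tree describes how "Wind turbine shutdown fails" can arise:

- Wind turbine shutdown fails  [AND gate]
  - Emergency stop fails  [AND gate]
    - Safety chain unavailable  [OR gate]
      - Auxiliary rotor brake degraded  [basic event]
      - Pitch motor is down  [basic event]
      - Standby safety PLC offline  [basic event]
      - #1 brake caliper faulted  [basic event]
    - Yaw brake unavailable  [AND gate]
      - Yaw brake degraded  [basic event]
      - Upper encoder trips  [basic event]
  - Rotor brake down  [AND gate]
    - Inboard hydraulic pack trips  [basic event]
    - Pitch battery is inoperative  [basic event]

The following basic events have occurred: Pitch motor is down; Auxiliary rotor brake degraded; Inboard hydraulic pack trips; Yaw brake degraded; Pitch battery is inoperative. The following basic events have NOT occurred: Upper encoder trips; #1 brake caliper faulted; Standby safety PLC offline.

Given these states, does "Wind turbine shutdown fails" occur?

No

Safety chain unavailable [OR]: Auxiliary rotor brake degraded=occurs, Pitch motor is down=occurs, Standby safety PLC offline=not, #1 brake caliper faulted=not → at least one input occurs → occurs.
Yaw brake unavailable [AND]: Yaw brake degraded=occurs, Upper encoder trips=not → not all inputs occur → does not occur.
Emergency stop fails [AND]: Safety chain unavailable=occurs, Yaw brake unavailable=not → not all inputs occur → does not occur.
Rotor brake down [AND]: Inboard hydraulic pack trips=occurs, Pitch battery is inoperative=occurs → all inputs occur → occurs.
Wind turbine shutdown fails [AND]: Emergency stop fails=not, Rotor brake down=occurs → not all inputs occur → does not occur.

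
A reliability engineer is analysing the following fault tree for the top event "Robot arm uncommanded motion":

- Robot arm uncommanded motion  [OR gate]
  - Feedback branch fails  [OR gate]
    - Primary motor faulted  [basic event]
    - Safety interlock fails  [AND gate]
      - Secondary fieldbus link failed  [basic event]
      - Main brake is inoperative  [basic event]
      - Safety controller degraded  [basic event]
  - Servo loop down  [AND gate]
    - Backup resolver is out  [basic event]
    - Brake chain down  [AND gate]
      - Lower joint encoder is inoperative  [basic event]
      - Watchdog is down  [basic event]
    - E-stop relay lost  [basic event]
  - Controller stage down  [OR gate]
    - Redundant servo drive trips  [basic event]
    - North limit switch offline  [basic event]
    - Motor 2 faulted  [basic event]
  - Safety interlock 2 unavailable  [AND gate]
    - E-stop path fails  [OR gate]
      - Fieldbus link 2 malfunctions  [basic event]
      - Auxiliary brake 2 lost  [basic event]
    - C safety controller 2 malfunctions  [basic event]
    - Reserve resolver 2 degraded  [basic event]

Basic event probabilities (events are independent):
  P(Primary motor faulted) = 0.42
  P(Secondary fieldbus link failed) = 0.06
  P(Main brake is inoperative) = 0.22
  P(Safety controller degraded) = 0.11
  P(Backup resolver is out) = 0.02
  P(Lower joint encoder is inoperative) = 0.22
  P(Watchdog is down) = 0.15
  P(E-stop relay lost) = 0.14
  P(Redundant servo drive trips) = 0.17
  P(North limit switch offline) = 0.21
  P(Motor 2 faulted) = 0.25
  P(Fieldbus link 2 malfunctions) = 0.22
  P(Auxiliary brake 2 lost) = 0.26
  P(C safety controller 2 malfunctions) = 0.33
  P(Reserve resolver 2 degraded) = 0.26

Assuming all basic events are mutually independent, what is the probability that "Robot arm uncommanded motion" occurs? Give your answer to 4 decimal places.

P(Safety interlock fails) [AND] = 0.06 × 0.22 × 0.11 = 0.001452
P(Feedback branch fails) [OR] = 1 − (1−0.42) × (1−0.001452) = 0.420842
P(Brake chain down) [AND] = 0.22 × 0.15 = 0.033000
P(Servo loop down) [AND] = 0.02 × 0.033000 × 0.14 = 0.000092
P(Controller stage down) [OR] = 1 − (1−0.17) × (1−0.21) × (1−0.25) = 0.508225
P(E-stop path fails) [OR] = 1 − (1−0.22) × (1−0.26) = 0.422800
P(Safety interlock 2 unavailable) [AND] = 0.422800 × 0.33 × 0.26 = 0.036276
P(Robot arm uncommanded motion) [OR] = 1 − (1−0.420842) × (1−0.000092) × (1−0.508225) × (1−0.036276) = 0.725542
Rounded to 4 decimal places: P(Robot arm uncommanded motion) ≈ 0.7255.

0.7255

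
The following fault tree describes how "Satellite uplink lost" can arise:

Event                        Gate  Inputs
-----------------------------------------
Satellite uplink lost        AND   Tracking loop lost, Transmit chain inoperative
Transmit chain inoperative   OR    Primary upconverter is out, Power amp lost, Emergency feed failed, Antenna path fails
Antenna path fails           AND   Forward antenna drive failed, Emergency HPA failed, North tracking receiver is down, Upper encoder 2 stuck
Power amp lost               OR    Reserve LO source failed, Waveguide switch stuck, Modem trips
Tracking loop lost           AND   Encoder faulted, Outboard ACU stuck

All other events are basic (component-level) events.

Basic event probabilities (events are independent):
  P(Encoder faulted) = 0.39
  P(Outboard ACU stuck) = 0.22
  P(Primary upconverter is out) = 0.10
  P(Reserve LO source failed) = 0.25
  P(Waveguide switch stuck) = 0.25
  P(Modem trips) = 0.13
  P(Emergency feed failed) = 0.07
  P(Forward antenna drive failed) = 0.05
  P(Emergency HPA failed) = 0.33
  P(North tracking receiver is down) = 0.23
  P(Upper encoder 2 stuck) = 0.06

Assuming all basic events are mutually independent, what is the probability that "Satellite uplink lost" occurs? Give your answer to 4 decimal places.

0.0507

P(Tracking loop lost) [AND] = 0.39 × 0.22 = 0.085800
P(Power amp lost) [OR] = 1 − (1−0.25) × (1−0.25) × (1−0.13) = 0.510625
P(Antenna path fails) [AND] = 0.05 × 0.33 × 0.23 × 0.06 = 0.000228
P(Transmit chain inoperative) [OR] = 1 − (1−0.10) × (1−0.510625) × (1−0.07) × (1−0.000228) = 0.590487
P(Satellite uplink lost) [AND] = 0.085800 × 0.590487 = 0.050664
Rounded to 4 decimal places: P(Satellite uplink lost) ≈ 0.0507.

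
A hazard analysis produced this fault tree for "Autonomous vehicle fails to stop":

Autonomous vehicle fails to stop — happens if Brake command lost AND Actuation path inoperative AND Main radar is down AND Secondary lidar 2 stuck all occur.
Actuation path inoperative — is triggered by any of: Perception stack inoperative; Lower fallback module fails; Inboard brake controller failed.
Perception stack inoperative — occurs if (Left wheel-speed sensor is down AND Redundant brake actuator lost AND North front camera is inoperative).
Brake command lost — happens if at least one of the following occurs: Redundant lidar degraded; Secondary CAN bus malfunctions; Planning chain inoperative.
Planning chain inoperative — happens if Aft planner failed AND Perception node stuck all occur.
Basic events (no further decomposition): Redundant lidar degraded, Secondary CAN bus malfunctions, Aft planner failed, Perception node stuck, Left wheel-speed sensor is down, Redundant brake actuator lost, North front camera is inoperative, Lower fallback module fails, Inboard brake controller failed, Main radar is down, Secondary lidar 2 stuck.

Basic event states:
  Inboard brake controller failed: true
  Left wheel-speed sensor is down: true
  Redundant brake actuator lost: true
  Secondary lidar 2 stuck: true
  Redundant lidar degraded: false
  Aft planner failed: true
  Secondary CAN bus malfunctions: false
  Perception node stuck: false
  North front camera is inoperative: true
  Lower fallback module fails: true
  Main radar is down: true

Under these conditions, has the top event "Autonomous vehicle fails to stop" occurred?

No

Planning chain inoperative [AND]: Aft planner failed=occurs, Perception node stuck=not → not all inputs occur → does not occur.
Brake command lost [OR]: Redundant lidar degraded=not, Secondary CAN bus malfunctions=not, Planning chain inoperative=not → no input occurs → does not occur.
Perception stack inoperative [AND]: Left wheel-speed sensor is down=occurs, Redundant brake actuator lost=occurs, North front camera is inoperative=occurs → all inputs occur → occurs.
Actuation path inoperative [OR]: Perception stack inoperative=occurs, Lower fallback module fails=occurs, Inboard brake controller failed=occurs → at least one input occurs → occurs.
Autonomous vehicle fails to stop [AND]: Brake command lost=not, Actuation path inoperative=occurs, Main radar is down=occurs, Secondary lidar 2 stuck=occurs → not all inputs occur → does not occur.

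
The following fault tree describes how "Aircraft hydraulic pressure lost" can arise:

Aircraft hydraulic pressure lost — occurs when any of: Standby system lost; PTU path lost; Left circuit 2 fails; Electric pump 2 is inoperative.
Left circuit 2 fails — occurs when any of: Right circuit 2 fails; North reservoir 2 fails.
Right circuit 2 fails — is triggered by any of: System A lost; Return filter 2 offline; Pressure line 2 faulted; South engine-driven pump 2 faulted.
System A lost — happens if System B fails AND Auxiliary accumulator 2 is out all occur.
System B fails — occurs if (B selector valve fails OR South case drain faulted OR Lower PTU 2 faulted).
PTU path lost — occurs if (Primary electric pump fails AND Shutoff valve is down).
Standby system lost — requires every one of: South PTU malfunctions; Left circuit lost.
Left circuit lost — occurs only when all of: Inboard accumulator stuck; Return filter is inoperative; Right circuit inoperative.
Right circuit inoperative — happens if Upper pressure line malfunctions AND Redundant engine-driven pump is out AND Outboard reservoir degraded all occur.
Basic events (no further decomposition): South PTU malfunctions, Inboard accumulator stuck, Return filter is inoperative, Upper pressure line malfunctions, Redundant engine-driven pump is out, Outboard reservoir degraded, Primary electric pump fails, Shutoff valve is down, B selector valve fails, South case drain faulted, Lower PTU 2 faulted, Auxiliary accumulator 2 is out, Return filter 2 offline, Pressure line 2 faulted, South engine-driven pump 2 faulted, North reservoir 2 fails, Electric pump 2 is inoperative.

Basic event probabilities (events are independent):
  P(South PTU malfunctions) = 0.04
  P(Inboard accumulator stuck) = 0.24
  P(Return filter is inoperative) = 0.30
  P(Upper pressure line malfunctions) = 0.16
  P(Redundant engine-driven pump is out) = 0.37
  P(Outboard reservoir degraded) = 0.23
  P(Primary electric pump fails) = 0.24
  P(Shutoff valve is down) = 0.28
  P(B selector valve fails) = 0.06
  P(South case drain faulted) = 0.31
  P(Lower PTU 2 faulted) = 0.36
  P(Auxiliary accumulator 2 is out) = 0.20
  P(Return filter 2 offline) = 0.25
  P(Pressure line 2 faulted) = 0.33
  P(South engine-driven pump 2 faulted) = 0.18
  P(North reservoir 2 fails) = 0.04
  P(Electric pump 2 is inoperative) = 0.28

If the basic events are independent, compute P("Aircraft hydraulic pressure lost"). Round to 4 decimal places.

0.7654

P(Right circuit inoperative) [AND] = 0.16 × 0.37 × 0.23 = 0.013616
P(Left circuit lost) [AND] = 0.24 × 0.30 × 0.013616 = 0.000980
P(Standby system lost) [AND] = 0.04 × 0.000980 = 0.000039
P(PTU path lost) [AND] = 0.24 × 0.28 = 0.067200
P(System B fails) [OR] = 1 − (1−0.06) × (1−0.31) × (1−0.36) = 0.584896
P(System A lost) [AND] = 0.584896 × 0.20 = 0.116979
P(Right circuit 2 fails) [OR] = 1 − (1−0.116979) × (1−0.25) × (1−0.33) × (1−0.18) = 0.636151
P(Left circuit 2 fails) [OR] = 1 − (1−0.636151) × (1−0.04) = 0.650705
P(Aircraft hydraulic pressure lost) [OR] = 1 − (1−0.000039) × (1−0.067200) × (1−0.650705) × (1−0.28) = 0.765417
Rounded to 4 decimal places: P(Aircraft hydraulic pressure lost) ≈ 0.7654.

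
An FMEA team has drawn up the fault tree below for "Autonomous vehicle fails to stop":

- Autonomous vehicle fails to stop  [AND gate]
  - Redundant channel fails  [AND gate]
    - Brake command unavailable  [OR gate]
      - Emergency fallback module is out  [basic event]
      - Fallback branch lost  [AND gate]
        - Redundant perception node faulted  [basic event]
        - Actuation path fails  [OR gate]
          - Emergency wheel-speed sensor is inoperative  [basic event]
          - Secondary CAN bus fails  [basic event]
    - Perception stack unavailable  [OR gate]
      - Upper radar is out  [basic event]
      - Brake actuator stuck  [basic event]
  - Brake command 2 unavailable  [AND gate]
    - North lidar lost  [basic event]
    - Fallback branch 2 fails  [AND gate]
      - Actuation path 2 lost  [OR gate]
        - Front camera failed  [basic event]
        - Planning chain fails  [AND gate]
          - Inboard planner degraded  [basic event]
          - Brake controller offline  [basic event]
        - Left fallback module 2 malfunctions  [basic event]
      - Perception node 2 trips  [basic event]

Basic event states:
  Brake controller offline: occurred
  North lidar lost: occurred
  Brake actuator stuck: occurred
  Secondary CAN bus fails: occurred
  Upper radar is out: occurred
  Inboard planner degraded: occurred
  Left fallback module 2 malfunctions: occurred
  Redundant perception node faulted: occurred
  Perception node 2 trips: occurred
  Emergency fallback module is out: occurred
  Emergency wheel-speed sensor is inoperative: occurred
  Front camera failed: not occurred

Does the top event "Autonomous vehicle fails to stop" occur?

Yes

Actuation path fails [OR]: Emergency wheel-speed sensor is inoperative=occurs, Secondary CAN bus fails=occurs → at least one input occurs → occurs.
Fallback branch lost [AND]: Redundant perception node faulted=occurs, Actuation path fails=occurs → all inputs occur → occurs.
Brake command unavailable [OR]: Emergency fallback module is out=occurs, Fallback branch lost=occurs → at least one input occurs → occurs.
Perception stack unavailable [OR]: Upper radar is out=occurs, Brake actuator stuck=occurs → at least one input occurs → occurs.
Redundant channel fails [AND]: Brake command unavailable=occurs, Perception stack unavailable=occurs → all inputs occur → occurs.
Planning chain fails [AND]: Inboard planner degraded=occurs, Brake controller offline=occurs → all inputs occur → occurs.
Actuation path 2 lost [OR]: Front camera failed=not, Planning chain fails=occurs, Left fallback module 2 malfunctions=occurs → at least one input occurs → occurs.
Fallback branch 2 fails [AND]: Actuation path 2 lost=occurs, Perception node 2 trips=occurs → all inputs occur → occurs.
Brake command 2 unavailable [AND]: North lidar lost=occurs, Fallback branch 2 fails=occurs → all inputs occur → occurs.
Autonomous vehicle fails to stop [AND]: Redundant channel fails=occurs, Brake command 2 unavailable=occurs → all inputs occur → occurs.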